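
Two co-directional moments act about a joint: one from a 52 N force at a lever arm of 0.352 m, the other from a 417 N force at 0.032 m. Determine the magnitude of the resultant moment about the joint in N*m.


M = F1 * d1 + F2 * d2
M = 52 * 0.352 + 417 * 0.032
M = 18.3040 + 13.3440
M = 31.6480


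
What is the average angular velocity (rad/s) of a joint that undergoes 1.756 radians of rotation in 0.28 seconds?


omega = delta_theta / delta_t
omega = 1.756 / 0.28
omega = 6.2714


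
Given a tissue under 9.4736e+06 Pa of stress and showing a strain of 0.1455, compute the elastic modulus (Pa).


E = stress / strain
E = 9.4736e+06 / 0.1455
E = 6.5111e+07


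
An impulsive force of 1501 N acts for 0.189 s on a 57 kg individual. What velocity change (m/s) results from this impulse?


J = F * dt = 1501 * 0.189 = 283.6890 N*s
delta_v = J / m
delta_v = 283.6890 / 57
delta_v = 4.9770


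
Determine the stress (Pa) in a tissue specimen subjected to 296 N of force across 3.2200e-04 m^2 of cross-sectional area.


stress = F / A
stress = 296 / 3.2200e-04
stress = 919254.6584


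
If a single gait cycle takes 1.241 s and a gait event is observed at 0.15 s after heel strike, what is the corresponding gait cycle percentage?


pct = (event_time / cycle_time) * 100
pct = (0.15 / 1.241) * 100
ratio = 0.1209
pct = 12.0870


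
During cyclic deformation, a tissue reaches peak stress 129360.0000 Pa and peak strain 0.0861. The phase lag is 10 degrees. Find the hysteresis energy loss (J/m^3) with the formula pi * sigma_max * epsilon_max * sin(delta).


E_loss = pi * sigma_max * epsilon_max * sin(delta)
delta = 10 deg = 0.1745 rad
sin(delta) = 0.1736
E_loss = pi * 129360.0000 * 0.0861 * 0.1736
E_loss = 6076.0769


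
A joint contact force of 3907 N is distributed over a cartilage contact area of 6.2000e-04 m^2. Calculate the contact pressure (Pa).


P = F / A
P = 3907 / 6.2000e-04
P = 6.3016e+06


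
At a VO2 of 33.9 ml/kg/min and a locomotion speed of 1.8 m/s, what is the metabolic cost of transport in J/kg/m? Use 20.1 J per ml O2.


Power per kg = VO2 * 20.1 / 60
Power per kg = 33.9 * 20.1 / 60 = 11.3565 W/kg
Cost = power_per_kg / speed
Cost = 11.3565 / 1.8
Cost = 6.3092


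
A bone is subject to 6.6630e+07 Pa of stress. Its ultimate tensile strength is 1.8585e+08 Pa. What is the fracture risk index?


FRI = applied / ultimate
FRI = 6.6630e+07 / 1.8585e+08
FRI = 0.3585


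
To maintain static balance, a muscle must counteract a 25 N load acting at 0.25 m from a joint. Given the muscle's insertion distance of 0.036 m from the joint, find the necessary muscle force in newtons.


F_muscle = W * d_load / d_muscle
F_muscle = 25 * 0.25 / 0.036
Numerator = 6.2500
F_muscle = 173.6111


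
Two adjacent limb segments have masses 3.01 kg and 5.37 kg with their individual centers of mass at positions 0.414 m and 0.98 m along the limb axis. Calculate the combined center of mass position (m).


COM = (m1*x1 + m2*x2) / (m1 + m2)
COM = (3.01*0.414 + 5.37*0.98) / (3.01 + 5.37)
Numerator = 6.5087
Denominator = 8.3800
COM = 0.7767


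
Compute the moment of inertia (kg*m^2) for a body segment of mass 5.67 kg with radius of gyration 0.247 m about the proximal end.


I = m * k^2
I = 5.67 * 0.247^2
k^2 = 0.0610
I = 0.3459


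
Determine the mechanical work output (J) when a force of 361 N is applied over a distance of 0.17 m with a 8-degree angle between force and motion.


W = F * d * cos(theta)
theta = 8 deg = 0.1396 rad
cos(theta) = 0.9903
W = 361 * 0.17 * 0.9903
W = 60.7728


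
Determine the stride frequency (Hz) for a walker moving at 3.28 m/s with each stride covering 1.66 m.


f = v / stride_length
f = 3.28 / 1.66
f = 1.9759


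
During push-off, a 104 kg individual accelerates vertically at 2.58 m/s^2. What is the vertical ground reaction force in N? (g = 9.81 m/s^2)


GRF = m * (g + a)
GRF = 104 * (9.81 + 2.58)
GRF = 104 * 12.3900
GRF = 1288.5600


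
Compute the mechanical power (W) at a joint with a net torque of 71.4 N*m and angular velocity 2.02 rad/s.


P = M * omega
P = 71.4 * 2.02
P = 144.2280


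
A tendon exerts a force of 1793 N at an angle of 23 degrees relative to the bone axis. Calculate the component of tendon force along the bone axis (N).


F_eff = F_tendon * cos(theta)
theta = 23 deg = 0.4014 rad
cos(theta) = 0.9205
F_eff = 1793 * 0.9205
F_eff = 1650.4652


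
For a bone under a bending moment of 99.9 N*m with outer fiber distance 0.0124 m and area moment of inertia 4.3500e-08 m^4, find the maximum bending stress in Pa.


sigma = M * c / I
sigma = 99.9 * 0.0124 / 4.3500e-08
M * c = 1.2388
sigma = 2.8477e+07


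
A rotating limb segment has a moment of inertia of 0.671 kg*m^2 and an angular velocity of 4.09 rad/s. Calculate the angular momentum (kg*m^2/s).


L = I * omega
L = 0.671 * 4.09
L = 2.7444


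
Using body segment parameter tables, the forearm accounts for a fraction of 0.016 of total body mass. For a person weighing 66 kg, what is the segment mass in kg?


m_segment = body_mass * fraction
m_segment = 66 * 0.016
m_segment = 1.0560


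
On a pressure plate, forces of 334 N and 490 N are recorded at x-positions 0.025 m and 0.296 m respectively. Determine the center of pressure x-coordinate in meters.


COP_x = (F1*x1 + F2*x2) / (F1 + F2)
COP_x = (334*0.025 + 490*0.296) / (334 + 490)
Numerator = 153.3900
Denominator = 824
COP_x = 0.1862


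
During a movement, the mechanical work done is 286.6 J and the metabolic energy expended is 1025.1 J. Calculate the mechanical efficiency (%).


eta = (W_mech / E_meta) * 100
eta = (286.6 / 1025.1) * 100
ratio = 0.2796
eta = 27.9582


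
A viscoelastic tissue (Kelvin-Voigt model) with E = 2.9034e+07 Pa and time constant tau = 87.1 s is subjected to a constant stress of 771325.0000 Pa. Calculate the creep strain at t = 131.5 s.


epsilon(t) = (sigma/E) * (1 - exp(-t/tau))
sigma/E = 771325.0000 / 2.9034e+07 = 0.0266
exp(-t/tau) = exp(-131.5 / 87.1) = 0.2210
epsilon = 0.0266 * (1 - 0.2210)
epsilon = 0.0207


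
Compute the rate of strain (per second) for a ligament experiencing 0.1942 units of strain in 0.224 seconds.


strain_rate = delta_strain / delta_t
strain_rate = 0.1942 / 0.224
strain_rate = 0.8670


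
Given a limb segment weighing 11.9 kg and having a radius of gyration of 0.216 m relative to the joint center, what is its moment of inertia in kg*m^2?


I = m * k^2
I = 11.9 * 0.216^2
k^2 = 0.0467
I = 0.5552


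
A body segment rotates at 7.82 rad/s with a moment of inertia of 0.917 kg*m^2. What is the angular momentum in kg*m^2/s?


L = I * omega
L = 0.917 * 7.82
L = 7.1709


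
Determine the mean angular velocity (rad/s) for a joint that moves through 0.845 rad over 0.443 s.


omega = delta_theta / delta_t
omega = 0.845 / 0.443
omega = 1.9074


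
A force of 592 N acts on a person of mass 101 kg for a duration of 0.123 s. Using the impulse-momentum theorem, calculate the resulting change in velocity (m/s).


J = F * dt = 592 * 0.123 = 72.8160 N*s
delta_v = J / m
delta_v = 72.8160 / 101
delta_v = 0.7210


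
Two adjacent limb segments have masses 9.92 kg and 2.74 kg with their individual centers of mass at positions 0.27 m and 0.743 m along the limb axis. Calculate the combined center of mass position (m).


COM = (m1*x1 + m2*x2) / (m1 + m2)
COM = (9.92*0.27 + 2.74*0.743) / (9.92 + 2.74)
Numerator = 4.7142
Denominator = 12.6600
COM = 0.3724


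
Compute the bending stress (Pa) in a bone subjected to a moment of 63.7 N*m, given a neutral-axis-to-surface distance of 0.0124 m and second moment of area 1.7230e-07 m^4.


sigma = M * c / I
sigma = 63.7 * 0.0124 / 1.7230e-07
M * c = 0.7899
sigma = 4.5843e+06


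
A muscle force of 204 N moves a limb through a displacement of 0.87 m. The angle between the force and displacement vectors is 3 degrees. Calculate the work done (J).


W = F * d * cos(theta)
theta = 3 deg = 0.0524 rad
cos(theta) = 0.9986
W = 204 * 0.87 * 0.9986
W = 177.2368


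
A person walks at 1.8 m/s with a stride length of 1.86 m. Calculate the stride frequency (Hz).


f = v / stride_length
f = 1.8 / 1.86
f = 0.9677


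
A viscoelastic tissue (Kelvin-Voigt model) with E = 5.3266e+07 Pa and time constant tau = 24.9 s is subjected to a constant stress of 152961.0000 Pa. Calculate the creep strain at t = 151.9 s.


epsilon(t) = (sigma/E) * (1 - exp(-t/tau))
sigma/E = 152961.0000 / 5.3266e+07 = 0.0029
exp(-t/tau) = exp(-151.9 / 24.9) = 0.0022
epsilon = 0.0029 * (1 - 0.0022)
epsilon = 0.0029


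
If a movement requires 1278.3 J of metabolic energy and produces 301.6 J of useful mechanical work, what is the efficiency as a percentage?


eta = (W_mech / E_meta) * 100
eta = (301.6 / 1278.3) * 100
ratio = 0.2359
eta = 23.5938


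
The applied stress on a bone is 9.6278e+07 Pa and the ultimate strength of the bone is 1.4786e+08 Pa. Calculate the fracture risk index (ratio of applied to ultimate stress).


FRI = applied / ultimate
FRI = 9.6278e+07 / 1.4786e+08
FRI = 0.6511


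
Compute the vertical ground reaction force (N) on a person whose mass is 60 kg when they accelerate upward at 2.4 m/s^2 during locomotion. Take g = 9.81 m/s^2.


GRF = m * (g + a)
GRF = 60 * (9.81 + 2.4)
GRF = 60 * 12.2100
GRF = 732.6000


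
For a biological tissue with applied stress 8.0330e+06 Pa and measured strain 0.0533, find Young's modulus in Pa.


E = stress / strain
E = 8.0330e+06 / 0.0533
E = 1.5071e+08


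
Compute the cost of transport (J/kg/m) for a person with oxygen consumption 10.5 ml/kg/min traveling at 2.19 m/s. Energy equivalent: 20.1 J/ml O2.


Power per kg = VO2 * 20.1 / 60
Power per kg = 10.5 * 20.1 / 60 = 3.5175 W/kg
Cost = power_per_kg / speed
Cost = 3.5175 / 2.19
Cost = 1.6062


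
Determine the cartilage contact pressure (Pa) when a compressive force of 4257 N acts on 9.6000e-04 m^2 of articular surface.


P = F / A
P = 4257 / 9.6000e-04
P = 4.4344e+06


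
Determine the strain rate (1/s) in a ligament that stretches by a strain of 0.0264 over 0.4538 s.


strain_rate = delta_strain / delta_t
strain_rate = 0.0264 / 0.4538
strain_rate = 0.0582


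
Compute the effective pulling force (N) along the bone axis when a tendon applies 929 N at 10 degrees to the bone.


F_eff = F_tendon * cos(theta)
theta = 10 deg = 0.1745 rad
cos(theta) = 0.9848
F_eff = 929 * 0.9848
F_eff = 914.8864


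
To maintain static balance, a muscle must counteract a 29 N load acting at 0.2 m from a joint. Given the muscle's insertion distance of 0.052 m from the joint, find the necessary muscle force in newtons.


F_muscle = W * d_load / d_muscle
F_muscle = 29 * 0.2 / 0.052
Numerator = 5.8000
F_muscle = 111.5385


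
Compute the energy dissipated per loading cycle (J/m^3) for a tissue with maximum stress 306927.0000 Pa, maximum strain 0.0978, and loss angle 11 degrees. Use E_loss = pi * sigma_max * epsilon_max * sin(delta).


E_loss = pi * sigma_max * epsilon_max * sin(delta)
delta = 11 deg = 0.1920 rad
sin(delta) = 0.1908
E_loss = pi * 306927.0000 * 0.0978 * 0.1908
E_loss = 17993.7908


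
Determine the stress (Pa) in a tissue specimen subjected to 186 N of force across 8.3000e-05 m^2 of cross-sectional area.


stress = F / A
stress = 186 / 8.3000e-05
stress = 2.2410e+06


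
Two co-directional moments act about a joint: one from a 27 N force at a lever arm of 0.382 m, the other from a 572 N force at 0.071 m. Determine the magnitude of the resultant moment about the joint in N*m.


M = F1 * d1 + F2 * d2
M = 27 * 0.382 + 572 * 0.071
M = 10.3140 + 40.6120
M = 50.9260


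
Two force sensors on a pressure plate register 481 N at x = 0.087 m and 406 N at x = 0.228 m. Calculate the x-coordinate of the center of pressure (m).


COP_x = (F1*x1 + F2*x2) / (F1 + F2)
COP_x = (481*0.087 + 406*0.228) / (481 + 406)
Numerator = 134.4150
Denominator = 887
COP_x = 0.1515


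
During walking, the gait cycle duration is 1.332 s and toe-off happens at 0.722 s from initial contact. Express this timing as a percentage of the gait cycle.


pct = (event_time / cycle_time) * 100
pct = (0.722 / 1.332) * 100
ratio = 0.5420
pct = 54.2042


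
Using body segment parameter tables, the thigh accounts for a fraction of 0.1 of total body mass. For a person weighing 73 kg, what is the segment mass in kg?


m_segment = body_mass * fraction
m_segment = 73 * 0.1
m_segment = 7.3000


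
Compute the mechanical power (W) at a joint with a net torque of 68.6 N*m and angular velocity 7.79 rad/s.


P = M * omega
P = 68.6 * 7.79
P = 534.3940


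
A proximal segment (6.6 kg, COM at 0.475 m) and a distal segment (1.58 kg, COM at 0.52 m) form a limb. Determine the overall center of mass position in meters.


COM = (m1*x1 + m2*x2) / (m1 + m2)
COM = (6.6*0.475 + 1.58*0.52) / (6.6 + 1.58)
Numerator = 3.9566
Denominator = 8.1800
COM = 0.4837


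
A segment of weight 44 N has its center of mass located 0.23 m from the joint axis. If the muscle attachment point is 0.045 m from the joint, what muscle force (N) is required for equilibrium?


F_muscle = W * d_load / d_muscle
F_muscle = 44 * 0.23 / 0.045
Numerator = 10.1200
F_muscle = 224.8889


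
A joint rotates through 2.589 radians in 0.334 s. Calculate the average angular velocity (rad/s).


omega = delta_theta / delta_t
omega = 2.589 / 0.334
omega = 7.7515


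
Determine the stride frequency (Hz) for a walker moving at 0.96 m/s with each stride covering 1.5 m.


f = v / stride_length
f = 0.96 / 1.5
f = 0.6400


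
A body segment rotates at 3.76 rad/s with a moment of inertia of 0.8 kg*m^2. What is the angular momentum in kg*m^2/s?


L = I * omega
L = 0.8 * 3.76
L = 3.0080


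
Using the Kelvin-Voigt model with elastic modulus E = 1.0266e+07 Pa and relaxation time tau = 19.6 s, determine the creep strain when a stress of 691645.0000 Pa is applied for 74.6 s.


epsilon(t) = (sigma/E) * (1 - exp(-t/tau))
sigma/E = 691645.0000 / 1.0266e+07 = 0.0674
exp(-t/tau) = exp(-74.6 / 19.6) = 0.0222
epsilon = 0.0674 * (1 - 0.0222)
epsilon = 0.0659


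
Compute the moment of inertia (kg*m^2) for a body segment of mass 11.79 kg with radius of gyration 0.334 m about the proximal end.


I = m * k^2
I = 11.79 * 0.334^2
k^2 = 0.1116
I = 1.3152


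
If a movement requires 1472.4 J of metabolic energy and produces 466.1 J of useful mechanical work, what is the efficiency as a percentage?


eta = (W_mech / E_meta) * 100
eta = (466.1 / 1472.4) * 100
ratio = 0.3166
eta = 31.6558


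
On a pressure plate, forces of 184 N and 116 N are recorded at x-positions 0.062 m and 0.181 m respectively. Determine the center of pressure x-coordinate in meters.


COP_x = (F1*x1 + F2*x2) / (F1 + F2)
COP_x = (184*0.062 + 116*0.181) / (184 + 116)
Numerator = 32.4040
Denominator = 300
COP_x = 0.1080


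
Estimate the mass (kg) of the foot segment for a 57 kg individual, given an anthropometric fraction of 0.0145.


m_segment = body_mass * fraction
m_segment = 57 * 0.0145
m_segment = 0.8265


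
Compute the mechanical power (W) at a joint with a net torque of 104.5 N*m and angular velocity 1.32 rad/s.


P = M * omega
P = 104.5 * 1.32
P = 137.9400


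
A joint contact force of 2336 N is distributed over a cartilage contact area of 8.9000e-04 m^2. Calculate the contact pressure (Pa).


P = F / A
P = 2336 / 8.9000e-04
P = 2.6247e+06


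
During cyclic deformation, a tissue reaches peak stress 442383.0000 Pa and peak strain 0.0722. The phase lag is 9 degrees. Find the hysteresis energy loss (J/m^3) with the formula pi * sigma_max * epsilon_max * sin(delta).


E_loss = pi * sigma_max * epsilon_max * sin(delta)
delta = 9 deg = 0.1571 rad
sin(delta) = 0.1564
E_loss = pi * 442383.0000 * 0.0722 * 0.1564
E_loss = 15697.0464


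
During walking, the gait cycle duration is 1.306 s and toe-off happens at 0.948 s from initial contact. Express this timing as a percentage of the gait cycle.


pct = (event_time / cycle_time) * 100
pct = (0.948 / 1.306) * 100
ratio = 0.7259
pct = 72.5881


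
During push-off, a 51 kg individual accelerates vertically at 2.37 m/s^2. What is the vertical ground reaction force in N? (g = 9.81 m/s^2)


GRF = m * (g + a)
GRF = 51 * (9.81 + 2.37)
GRF = 51 * 12.1800
GRF = 621.1800


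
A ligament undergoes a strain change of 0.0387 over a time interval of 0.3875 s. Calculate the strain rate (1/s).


strain_rate = delta_strain / delta_t
strain_rate = 0.0387 / 0.3875
strain_rate = 0.0999


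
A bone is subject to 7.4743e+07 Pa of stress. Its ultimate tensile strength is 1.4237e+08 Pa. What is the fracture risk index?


FRI = applied / ultimate
FRI = 7.4743e+07 / 1.4237e+08
FRI = 0.5250


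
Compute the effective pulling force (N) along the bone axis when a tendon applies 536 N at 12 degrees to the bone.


F_eff = F_tendon * cos(theta)
theta = 12 deg = 0.2094 rad
cos(theta) = 0.9781
F_eff = 536 * 0.9781
F_eff = 524.2871


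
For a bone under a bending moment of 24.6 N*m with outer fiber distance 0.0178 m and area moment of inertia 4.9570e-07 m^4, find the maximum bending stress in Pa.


sigma = M * c / I
sigma = 24.6 * 0.0178 / 4.9570e-07
M * c = 0.4379
sigma = 883356.8691


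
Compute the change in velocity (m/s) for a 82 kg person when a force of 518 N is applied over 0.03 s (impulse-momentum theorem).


J = F * dt = 518 * 0.03 = 15.5400 N*s
delta_v = J / m
delta_v = 15.5400 / 82
delta_v = 0.1895


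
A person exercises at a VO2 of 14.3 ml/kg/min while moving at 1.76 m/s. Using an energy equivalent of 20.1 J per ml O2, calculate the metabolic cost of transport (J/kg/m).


Power per kg = VO2 * 20.1 / 60
Power per kg = 14.3 * 20.1 / 60 = 4.7905 W/kg
Cost = power_per_kg / speed
Cost = 4.7905 / 1.76
Cost = 2.7219


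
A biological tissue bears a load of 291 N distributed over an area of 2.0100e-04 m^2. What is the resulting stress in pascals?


stress = F / A
stress = 291 / 2.0100e-04
stress = 1.4478e+06


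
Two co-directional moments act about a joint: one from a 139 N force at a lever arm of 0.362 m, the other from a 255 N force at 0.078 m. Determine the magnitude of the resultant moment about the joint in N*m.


M = F1 * d1 + F2 * d2
M = 139 * 0.362 + 255 * 0.078
M = 50.3180 + 19.8900
M = 70.2080


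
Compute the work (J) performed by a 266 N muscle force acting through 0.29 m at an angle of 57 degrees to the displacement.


W = F * d * cos(theta)
theta = 57 deg = 0.9948 rad
cos(theta) = 0.5446
W = 266 * 0.29 * 0.5446
W = 42.0135


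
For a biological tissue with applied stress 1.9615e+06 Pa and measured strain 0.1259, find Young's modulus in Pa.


E = stress / strain
E = 1.9615e+06 / 0.1259
E = 1.5580e+07


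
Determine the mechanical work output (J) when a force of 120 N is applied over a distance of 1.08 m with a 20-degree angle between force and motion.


W = F * d * cos(theta)
theta = 20 deg = 0.3491 rad
cos(theta) = 0.9397
W = 120 * 1.08 * 0.9397
W = 121.7842


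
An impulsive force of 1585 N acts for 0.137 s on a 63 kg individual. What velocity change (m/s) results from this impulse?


J = F * dt = 1585 * 0.137 = 217.1450 N*s
delta_v = J / m
delta_v = 217.1450 / 63
delta_v = 3.4467


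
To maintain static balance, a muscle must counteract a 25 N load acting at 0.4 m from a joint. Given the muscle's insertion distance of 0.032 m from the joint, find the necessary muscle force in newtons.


F_muscle = W * d_load / d_muscle
F_muscle = 25 * 0.4 / 0.032
Numerator = 10.0000
F_muscle = 312.5000


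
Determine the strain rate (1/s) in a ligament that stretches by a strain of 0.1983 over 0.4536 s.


strain_rate = delta_strain / delta_t
strain_rate = 0.1983 / 0.4536
strain_rate = 0.4372


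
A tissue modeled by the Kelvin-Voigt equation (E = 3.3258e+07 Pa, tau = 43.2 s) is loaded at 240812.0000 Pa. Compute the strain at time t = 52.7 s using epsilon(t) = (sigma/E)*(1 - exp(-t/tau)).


epsilon(t) = (sigma/E) * (1 - exp(-t/tau))
sigma/E = 240812.0000 / 3.3258e+07 = 0.0072
exp(-t/tau) = exp(-52.7 / 43.2) = 0.2953
epsilon = 0.0072 * (1 - 0.2953)
epsilon = 0.0051


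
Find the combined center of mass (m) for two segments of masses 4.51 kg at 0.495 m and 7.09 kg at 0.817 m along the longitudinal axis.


COM = (m1*x1 + m2*x2) / (m1 + m2)
COM = (4.51*0.495 + 7.09*0.817) / (4.51 + 7.09)
Numerator = 8.0250
Denominator = 11.6000
COM = 0.6918


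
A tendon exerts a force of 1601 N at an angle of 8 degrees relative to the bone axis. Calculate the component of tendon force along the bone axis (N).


F_eff = F_tendon * cos(theta)
theta = 8 deg = 0.1396 rad
cos(theta) = 0.9903
F_eff = 1601 * 0.9903
F_eff = 1585.4192


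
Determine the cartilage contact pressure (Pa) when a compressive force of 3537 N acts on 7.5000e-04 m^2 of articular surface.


P = F / A
P = 3537 / 7.5000e-04
P = 4.7160e+06


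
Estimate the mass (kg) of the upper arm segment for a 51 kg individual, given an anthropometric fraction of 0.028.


m_segment = body_mass * fraction
m_segment = 51 * 0.028
m_segment = 1.4280


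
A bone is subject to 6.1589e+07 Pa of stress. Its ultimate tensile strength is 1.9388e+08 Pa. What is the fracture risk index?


FRI = applied / ultimate
FRI = 6.1589e+07 / 1.9388e+08
FRI = 0.3177


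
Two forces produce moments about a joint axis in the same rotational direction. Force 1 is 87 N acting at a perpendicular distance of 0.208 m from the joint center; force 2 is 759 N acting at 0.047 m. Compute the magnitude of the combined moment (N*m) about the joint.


M = F1 * d1 + F2 * d2
M = 87 * 0.208 + 759 * 0.047
M = 18.0960 + 35.6730
M = 53.7690


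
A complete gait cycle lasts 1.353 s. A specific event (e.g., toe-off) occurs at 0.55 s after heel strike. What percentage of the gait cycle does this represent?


pct = (event_time / cycle_time) * 100
pct = (0.55 / 1.353) * 100
ratio = 0.4065
pct = 40.6504


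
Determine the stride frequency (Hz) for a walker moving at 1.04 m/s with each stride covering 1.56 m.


f = v / stride_length
f = 1.04 / 1.56
f = 0.6667


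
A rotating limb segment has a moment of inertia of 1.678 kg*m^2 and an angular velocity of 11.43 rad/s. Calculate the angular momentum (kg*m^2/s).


L = I * omega
L = 1.678 * 11.43
L = 19.1795


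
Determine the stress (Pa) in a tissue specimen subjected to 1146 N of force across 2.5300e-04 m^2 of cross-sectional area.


stress = F / A
stress = 1146 / 2.5300e-04
stress = 4.5296e+06


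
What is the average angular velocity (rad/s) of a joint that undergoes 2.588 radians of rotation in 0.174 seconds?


omega = delta_theta / delta_t
omega = 2.588 / 0.174
omega = 14.8736


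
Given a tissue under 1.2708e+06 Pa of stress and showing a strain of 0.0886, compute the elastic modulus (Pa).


E = stress / strain
E = 1.2708e+06 / 0.0886
E = 1.4343e+07


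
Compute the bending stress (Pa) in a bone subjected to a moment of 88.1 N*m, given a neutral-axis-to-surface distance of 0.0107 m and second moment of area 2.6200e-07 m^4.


sigma = M * c / I
sigma = 88.1 * 0.0107 / 2.6200e-07
M * c = 0.9427
sigma = 3.5980e+06


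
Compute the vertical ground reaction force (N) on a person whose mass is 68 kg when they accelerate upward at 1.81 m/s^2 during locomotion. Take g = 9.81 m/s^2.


GRF = m * (g + a)
GRF = 68 * (9.81 + 1.81)
GRF = 68 * 11.6200
GRF = 790.1600


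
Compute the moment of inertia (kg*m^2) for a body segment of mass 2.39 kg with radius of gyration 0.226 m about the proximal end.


I = m * k^2
I = 2.39 * 0.226^2
k^2 = 0.0511
I = 0.1221


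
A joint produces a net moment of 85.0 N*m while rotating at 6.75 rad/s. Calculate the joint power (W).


P = M * omega
P = 85.0 * 6.75
P = 573.7500


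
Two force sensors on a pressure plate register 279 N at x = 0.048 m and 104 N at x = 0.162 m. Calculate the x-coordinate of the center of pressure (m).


COP_x = (F1*x1 + F2*x2) / (F1 + F2)
COP_x = (279*0.048 + 104*0.162) / (279 + 104)
Numerator = 30.2400
Denominator = 383
COP_x = 0.0790


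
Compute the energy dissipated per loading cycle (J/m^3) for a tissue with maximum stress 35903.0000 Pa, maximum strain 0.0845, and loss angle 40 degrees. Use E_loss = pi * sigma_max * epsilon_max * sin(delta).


E_loss = pi * sigma_max * epsilon_max * sin(delta)
delta = 40 deg = 0.6981 rad
sin(delta) = 0.6428
E_loss = pi * 35903.0000 * 0.0845 * 0.6428
E_loss = 6126.3925


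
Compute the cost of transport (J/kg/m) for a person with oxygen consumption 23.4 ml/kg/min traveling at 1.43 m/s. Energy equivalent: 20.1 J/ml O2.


Power per kg = VO2 * 20.1 / 60
Power per kg = 23.4 * 20.1 / 60 = 7.8390 W/kg
Cost = power_per_kg / speed
Cost = 7.8390 / 1.43
Cost = 5.4818


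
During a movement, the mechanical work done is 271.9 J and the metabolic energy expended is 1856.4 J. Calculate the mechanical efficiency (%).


eta = (W_mech / E_meta) * 100
eta = (271.9 / 1856.4) * 100
ratio = 0.1465
eta = 14.6466


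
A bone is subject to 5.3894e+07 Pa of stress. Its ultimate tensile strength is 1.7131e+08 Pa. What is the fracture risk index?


FRI = applied / ultimate
FRI = 5.3894e+07 / 1.7131e+08
FRI = 0.3146


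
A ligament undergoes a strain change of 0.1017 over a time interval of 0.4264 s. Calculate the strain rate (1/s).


strain_rate = delta_strain / delta_t
strain_rate = 0.1017 / 0.4264
strain_rate = 0.2385


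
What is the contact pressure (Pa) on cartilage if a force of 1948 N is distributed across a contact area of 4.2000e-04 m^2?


P = F / A
P = 1948 / 4.2000e-04
P = 4.6381e+06


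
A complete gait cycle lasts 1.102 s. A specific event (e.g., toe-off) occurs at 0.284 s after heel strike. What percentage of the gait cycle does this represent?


pct = (event_time / cycle_time) * 100
pct = (0.284 / 1.102) * 100
ratio = 0.2577
pct = 25.7713


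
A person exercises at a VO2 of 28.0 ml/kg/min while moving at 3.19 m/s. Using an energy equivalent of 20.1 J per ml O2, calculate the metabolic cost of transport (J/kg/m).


Power per kg = VO2 * 20.1 / 60
Power per kg = 28.0 * 20.1 / 60 = 9.3800 W/kg
Cost = power_per_kg / speed
Cost = 9.3800 / 3.19
Cost = 2.9404


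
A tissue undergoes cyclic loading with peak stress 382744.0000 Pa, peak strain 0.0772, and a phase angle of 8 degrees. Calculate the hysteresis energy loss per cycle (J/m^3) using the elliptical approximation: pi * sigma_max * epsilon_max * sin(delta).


E_loss = pi * sigma_max * epsilon_max * sin(delta)
delta = 8 deg = 0.1396 rad
sin(delta) = 0.1392
E_loss = pi * 382744.0000 * 0.0772 * 0.1392
E_loss = 12919.0586


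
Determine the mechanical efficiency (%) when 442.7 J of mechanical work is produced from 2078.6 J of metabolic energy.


eta = (W_mech / E_meta) * 100
eta = (442.7 / 2078.6) * 100
ratio = 0.2130
eta = 21.2980


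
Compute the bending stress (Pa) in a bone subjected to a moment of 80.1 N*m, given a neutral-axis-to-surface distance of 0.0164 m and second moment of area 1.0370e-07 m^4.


sigma = M * c / I
sigma = 80.1 * 0.0164 / 1.0370e-07
M * c = 1.3136
sigma = 1.2668e+07


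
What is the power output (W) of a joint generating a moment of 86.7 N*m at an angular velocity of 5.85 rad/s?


P = M * omega
P = 86.7 * 5.85
P = 507.1950


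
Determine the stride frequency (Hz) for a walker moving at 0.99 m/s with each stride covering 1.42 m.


f = v / stride_length
f = 0.99 / 1.42
f = 0.6972


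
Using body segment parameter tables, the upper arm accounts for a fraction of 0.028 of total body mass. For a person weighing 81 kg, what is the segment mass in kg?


m_segment = body_mass * fraction
m_segment = 81 * 0.028
m_segment = 2.2680


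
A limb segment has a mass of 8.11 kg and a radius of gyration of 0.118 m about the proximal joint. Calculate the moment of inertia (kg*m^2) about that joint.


I = m * k^2
I = 8.11 * 0.118^2
k^2 = 0.0139
I = 0.1129


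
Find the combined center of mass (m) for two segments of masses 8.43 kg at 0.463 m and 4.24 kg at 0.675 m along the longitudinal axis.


COM = (m1*x1 + m2*x2) / (m1 + m2)
COM = (8.43*0.463 + 4.24*0.675) / (8.43 + 4.24)
Numerator = 6.7651
Denominator = 12.6700
COM = 0.5339


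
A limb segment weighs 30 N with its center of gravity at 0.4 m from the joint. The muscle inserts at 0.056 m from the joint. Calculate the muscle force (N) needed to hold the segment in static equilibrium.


F_muscle = W * d_load / d_muscle
F_muscle = 30 * 0.4 / 0.056
Numerator = 12.0000
F_muscle = 214.2857


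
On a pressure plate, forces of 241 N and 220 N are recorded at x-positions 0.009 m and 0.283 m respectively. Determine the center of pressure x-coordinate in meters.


COP_x = (F1*x1 + F2*x2) / (F1 + F2)
COP_x = (241*0.009 + 220*0.283) / (241 + 220)
Numerator = 64.4290
Denominator = 461
COP_x = 0.1398


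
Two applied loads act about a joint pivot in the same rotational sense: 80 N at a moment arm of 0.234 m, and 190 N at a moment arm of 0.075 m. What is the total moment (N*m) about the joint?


M = F1 * d1 + F2 * d2
M = 80 * 0.234 + 190 * 0.075
M = 18.7200 + 14.2500
M = 32.9700


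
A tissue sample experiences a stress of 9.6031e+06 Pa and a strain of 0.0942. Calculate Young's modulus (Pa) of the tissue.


E = stress / strain
E = 9.6031e+06 / 0.0942
E = 1.0194e+08


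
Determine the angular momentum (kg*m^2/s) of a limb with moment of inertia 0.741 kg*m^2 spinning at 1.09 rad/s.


L = I * omega
L = 0.741 * 1.09
L = 0.8077


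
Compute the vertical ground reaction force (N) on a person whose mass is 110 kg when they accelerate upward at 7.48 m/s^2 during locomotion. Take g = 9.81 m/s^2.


GRF = m * (g + a)
GRF = 110 * (9.81 + 7.48)
GRF = 110 * 17.2900
GRF = 1901.9000


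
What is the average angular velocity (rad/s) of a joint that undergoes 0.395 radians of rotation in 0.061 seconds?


omega = delta_theta / delta_t
omega = 0.395 / 0.061
omega = 6.4754


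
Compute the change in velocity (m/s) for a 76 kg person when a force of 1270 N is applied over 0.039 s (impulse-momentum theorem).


J = F * dt = 1270 * 0.039 = 49.5300 N*s
delta_v = J / m
delta_v = 49.5300 / 76
delta_v = 0.6517


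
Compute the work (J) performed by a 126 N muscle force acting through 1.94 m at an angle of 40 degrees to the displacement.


W = F * d * cos(theta)
theta = 40 deg = 0.6981 rad
cos(theta) = 0.7660
W = 126 * 1.94 * 0.7660
W = 187.2519


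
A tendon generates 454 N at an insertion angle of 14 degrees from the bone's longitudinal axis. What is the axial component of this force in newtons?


F_eff = F_tendon * cos(theta)
theta = 14 deg = 0.2443 rad
cos(theta) = 0.9703
F_eff = 454 * 0.9703
F_eff = 440.5143


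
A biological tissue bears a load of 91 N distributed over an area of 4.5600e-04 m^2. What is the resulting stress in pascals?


stress = F / A
stress = 91 / 4.5600e-04
stress = 199561.4035


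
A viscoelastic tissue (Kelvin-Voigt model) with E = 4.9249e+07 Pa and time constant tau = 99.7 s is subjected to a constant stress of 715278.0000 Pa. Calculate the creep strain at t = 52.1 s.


epsilon(t) = (sigma/E) * (1 - exp(-t/tau))
sigma/E = 715278.0000 / 4.9249e+07 = 0.0145
exp(-t/tau) = exp(-52.1 / 99.7) = 0.5930
epsilon = 0.0145 * (1 - 0.5930)
epsilon = 0.0059


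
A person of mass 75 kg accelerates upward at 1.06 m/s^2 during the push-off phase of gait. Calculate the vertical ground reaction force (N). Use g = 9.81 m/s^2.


GRF = m * (g + a)
GRF = 75 * (9.81 + 1.06)
GRF = 75 * 10.8700
GRF = 815.2500


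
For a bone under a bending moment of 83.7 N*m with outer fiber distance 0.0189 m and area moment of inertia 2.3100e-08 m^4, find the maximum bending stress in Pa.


sigma = M * c / I
sigma = 83.7 * 0.0189 / 2.3100e-08
M * c = 1.5819
sigma = 6.8482e+07


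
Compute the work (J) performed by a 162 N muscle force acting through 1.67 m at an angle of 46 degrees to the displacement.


W = F * d * cos(theta)
theta = 46 deg = 0.8029 rad
cos(theta) = 0.6947
W = 162 * 1.67 * 0.6947
W = 187.9329


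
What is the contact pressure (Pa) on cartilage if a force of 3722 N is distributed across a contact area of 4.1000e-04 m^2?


P = F / A
P = 3722 / 4.1000e-04
P = 9.0780e+06


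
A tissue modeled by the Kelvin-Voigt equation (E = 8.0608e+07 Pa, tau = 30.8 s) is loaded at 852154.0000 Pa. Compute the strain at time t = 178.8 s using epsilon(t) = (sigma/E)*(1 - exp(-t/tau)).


epsilon(t) = (sigma/E) * (1 - exp(-t/tau))
sigma/E = 852154.0000 / 8.0608e+07 = 0.0106
exp(-t/tau) = exp(-178.8 / 30.8) = 0.0030
epsilon = 0.0106 * (1 - 0.0030)
epsilon = 0.0105


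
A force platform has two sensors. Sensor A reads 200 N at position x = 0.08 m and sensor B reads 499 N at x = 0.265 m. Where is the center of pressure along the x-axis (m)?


COP_x = (F1*x1 + F2*x2) / (F1 + F2)
COP_x = (200*0.08 + 499*0.265) / (200 + 499)
Numerator = 148.2350
Denominator = 699
COP_x = 0.2121


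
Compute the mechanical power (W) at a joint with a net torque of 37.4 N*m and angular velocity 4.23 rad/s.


P = M * omega
P = 37.4 * 4.23
P = 158.2020


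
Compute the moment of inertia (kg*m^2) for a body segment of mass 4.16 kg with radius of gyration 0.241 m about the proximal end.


I = m * k^2
I = 4.16 * 0.241^2
k^2 = 0.0581
I = 0.2416


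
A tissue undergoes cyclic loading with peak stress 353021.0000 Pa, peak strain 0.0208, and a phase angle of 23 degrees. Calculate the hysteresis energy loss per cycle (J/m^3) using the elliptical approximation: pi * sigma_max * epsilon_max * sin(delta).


E_loss = pi * sigma_max * epsilon_max * sin(delta)
delta = 23 deg = 0.4014 rad
sin(delta) = 0.3907
E_loss = pi * 353021.0000 * 0.0208 * 0.3907
E_loss = 9013.4647


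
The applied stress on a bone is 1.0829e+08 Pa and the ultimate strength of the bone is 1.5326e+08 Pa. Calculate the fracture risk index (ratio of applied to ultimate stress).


FRI = applied / ultimate
FRI = 1.0829e+08 / 1.5326e+08
FRI = 0.7066


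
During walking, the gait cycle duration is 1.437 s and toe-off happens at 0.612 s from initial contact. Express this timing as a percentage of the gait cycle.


pct = (event_time / cycle_time) * 100
pct = (0.612 / 1.437) * 100
ratio = 0.4259
pct = 42.5887


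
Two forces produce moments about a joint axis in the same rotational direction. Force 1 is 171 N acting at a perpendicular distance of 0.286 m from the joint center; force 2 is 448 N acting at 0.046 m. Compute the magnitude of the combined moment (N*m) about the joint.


M = F1 * d1 + F2 * d2
M = 171 * 0.286 + 448 * 0.046
M = 48.9060 + 20.6080
M = 69.5140


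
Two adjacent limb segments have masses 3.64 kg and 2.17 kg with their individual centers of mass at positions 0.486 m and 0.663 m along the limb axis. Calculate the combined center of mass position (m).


COM = (m1*x1 + m2*x2) / (m1 + m2)
COM = (3.64*0.486 + 2.17*0.663) / (3.64 + 2.17)
Numerator = 3.2077
Denominator = 5.8100
COM = 0.5521


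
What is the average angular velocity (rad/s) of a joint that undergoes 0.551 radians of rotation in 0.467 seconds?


omega = delta_theta / delta_t
omega = 0.551 / 0.467
omega = 1.1799


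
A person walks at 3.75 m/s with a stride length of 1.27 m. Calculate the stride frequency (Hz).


f = v / stride_length
f = 3.75 / 1.27
f = 2.9528


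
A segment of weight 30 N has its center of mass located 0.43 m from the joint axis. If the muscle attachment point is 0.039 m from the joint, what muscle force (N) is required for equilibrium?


F_muscle = W * d_load / d_muscle
F_muscle = 30 * 0.43 / 0.039
Numerator = 12.9000
F_muscle = 330.7692


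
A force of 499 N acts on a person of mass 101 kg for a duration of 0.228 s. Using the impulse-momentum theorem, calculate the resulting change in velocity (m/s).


J = F * dt = 499 * 0.228 = 113.7720 N*s
delta_v = J / m
delta_v = 113.7720 / 101
delta_v = 1.1265


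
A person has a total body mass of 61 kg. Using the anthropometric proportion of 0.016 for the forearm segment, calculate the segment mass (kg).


m_segment = body_mass * fraction
m_segment = 61 * 0.016
m_segment = 0.9760


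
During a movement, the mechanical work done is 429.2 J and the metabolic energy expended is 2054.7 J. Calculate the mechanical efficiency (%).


eta = (W_mech / E_meta) * 100
eta = (429.2 / 2054.7) * 100
ratio = 0.2089
eta = 20.8887


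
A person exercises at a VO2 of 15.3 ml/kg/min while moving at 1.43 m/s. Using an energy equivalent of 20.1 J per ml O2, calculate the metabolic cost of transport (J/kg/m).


Power per kg = VO2 * 20.1 / 60
Power per kg = 15.3 * 20.1 / 60 = 5.1255 W/kg
Cost = power_per_kg / speed
Cost = 5.1255 / 1.43
Cost = 3.5843


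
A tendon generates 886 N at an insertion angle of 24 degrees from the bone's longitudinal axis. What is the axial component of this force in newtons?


F_eff = F_tendon * cos(theta)
theta = 24 deg = 0.4189 rad
cos(theta) = 0.9135
F_eff = 886 * 0.9135
F_eff = 809.4013


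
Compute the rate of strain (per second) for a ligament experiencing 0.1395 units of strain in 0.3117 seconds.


strain_rate = delta_strain / delta_t
strain_rate = 0.1395 / 0.3117
strain_rate = 0.4475


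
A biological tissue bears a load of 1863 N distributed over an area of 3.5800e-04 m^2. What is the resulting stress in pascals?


stress = F / A
stress = 1863 / 3.5800e-04
stress = 5.2039e+06


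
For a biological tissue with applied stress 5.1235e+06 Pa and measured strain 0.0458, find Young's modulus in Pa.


E = stress / strain
E = 5.1235e+06 / 0.0458
E = 1.1187e+08


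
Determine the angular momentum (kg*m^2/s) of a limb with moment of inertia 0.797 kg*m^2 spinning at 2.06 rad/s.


L = I * omega
L = 0.797 * 2.06
L = 1.6418


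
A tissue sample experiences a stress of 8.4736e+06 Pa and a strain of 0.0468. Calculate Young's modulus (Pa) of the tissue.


E = stress / strain
E = 8.4736e+06 / 0.0468
E = 1.8106e+08


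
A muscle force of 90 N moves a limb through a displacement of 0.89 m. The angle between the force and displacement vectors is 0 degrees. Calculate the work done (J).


W = F * d * cos(theta)
theta = 0 deg = 0.0000 rad
cos(theta) = 1.0000
W = 90 * 0.89 * 1.0000
W = 80.1000


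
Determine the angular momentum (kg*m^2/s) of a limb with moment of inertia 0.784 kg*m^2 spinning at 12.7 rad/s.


L = I * omega
L = 0.784 * 12.7
L = 9.9568


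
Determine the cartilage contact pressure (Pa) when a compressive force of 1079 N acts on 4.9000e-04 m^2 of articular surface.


P = F / A
P = 1079 / 4.9000e-04
P = 2.2020e+06


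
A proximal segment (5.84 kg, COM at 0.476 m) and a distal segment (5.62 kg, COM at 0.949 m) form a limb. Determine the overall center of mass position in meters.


COM = (m1*x1 + m2*x2) / (m1 + m2)
COM = (5.84*0.476 + 5.62*0.949) / (5.84 + 5.62)
Numerator = 8.1132
Denominator = 11.4600
COM = 0.7080


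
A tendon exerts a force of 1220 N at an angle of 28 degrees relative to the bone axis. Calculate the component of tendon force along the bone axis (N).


F_eff = F_tendon * cos(theta)
theta = 28 deg = 0.4887 rad
cos(theta) = 0.8829
F_eff = 1220 * 0.8829
F_eff = 1077.1961


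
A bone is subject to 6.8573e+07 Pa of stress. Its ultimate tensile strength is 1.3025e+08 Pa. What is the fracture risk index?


FRI = applied / ultimate
FRI = 6.8573e+07 / 1.3025e+08
FRI = 0.5265


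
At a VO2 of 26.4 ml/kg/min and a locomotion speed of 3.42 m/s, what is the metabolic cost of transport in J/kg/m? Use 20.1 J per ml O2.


Power per kg = VO2 * 20.1 / 60
Power per kg = 26.4 * 20.1 / 60 = 8.8440 W/kg
Cost = power_per_kg / speed
Cost = 8.8440 / 3.42
Cost = 2.5860


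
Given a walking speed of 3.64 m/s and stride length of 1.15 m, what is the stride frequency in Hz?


f = v / stride_length
f = 3.64 / 1.15
f = 3.1652
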